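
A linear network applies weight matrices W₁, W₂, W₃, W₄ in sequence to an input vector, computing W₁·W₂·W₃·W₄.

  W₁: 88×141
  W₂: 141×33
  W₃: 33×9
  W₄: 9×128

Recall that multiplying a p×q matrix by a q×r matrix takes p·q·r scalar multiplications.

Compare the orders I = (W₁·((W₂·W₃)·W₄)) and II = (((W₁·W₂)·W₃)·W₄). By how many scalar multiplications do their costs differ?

1255557

Order I = (W₁·((W₂·W₃)·W₄)): (W₂·W₃): 141×33 by 33×9 → 141×9, cost 141·33·9 = 41877; ((W₂·W₃)·W₄): 141×9 by 9×128 → 141×128, cost 141·9·128 = 162432; cumulative 204309; (W₁·((W₂·W₃)·W₄)): 88×141 by 141×128 → 88×128, cost 88·141·128 = 1588224; cumulative 1792533. Total 1792533.
Order II = (((W₁·W₂)·W₃)·W₄): (W₁·W₂): 88×141 by 141×33 → 88×33, cost 88·141·33 = 409464; ((W₁·W₂)·W₃): 88×33 by 33×9 → 88×9, cost 88·33·9 = 26136; cumulative 435600; (((W₁·W₂)·W₃)·W₄): 88×9 by 9×128 → 88×128, cost 88·9·128 = 101376; cumulative 536976. Total 536976.
Difference: |1792533 − 536976| = 1255557.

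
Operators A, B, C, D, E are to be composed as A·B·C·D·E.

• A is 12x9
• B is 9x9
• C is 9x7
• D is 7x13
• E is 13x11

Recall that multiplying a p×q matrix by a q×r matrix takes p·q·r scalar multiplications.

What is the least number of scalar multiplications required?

3248

Adjacent pairs: AB = 12·9·9 = 972; BC = 9·9·7 = 567; CD = 9·7·13 = 819; DE = 7·13·11 = 1001.
Length 3: A..C: k=1: 0+567+12·9·7=1323; k=2: 972+0+12·9·7=1728 → min 1323 | B..D: k=2: 0+819+9·9·13=1872; k=3: 567+0+9·7·13=1386 → min 1386 | C..E: k=3: 0+1001+9·7·11=1694; k=4: 819+0+9·13·11=2106 → min 1694.
Length 4: A..D: k=1: 0+1386+12·9·13=2790; k=2: 972+819+12·9·13=3195; k=3: 1323+0+12·7·13=2415 → min 2415 | B..E: k=2: 0+1694+9·9·11=2585; k=3: 567+1001+9·7·11=2261; k=4: 1386+0+9·13·11=2673 → min 2261.
Length 5: A..E: k=1: 0+2261+12·9·11=3449; k=2: 972+1694+12·9·11=3854; k=3: 1323+1001+12·7·11=3248; k=4: 2415+0+12·13·11=4131 → min 3248.
Optimal order: ((A·(B·C))·(D·E)) with cost 3248.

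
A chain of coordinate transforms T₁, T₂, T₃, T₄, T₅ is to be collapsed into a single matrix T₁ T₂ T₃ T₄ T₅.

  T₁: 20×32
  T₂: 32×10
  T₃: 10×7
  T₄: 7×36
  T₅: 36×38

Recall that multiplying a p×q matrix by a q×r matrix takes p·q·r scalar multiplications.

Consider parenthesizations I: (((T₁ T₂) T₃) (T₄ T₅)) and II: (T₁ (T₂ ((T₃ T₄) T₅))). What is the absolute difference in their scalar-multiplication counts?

Order I = (((T₁ T₂) T₃) (T₄ T₅)): (T₁ T₂): 20×32 by 32×10 → 20×10, cost 20·32·10 = 6400; ((T₁ T₂) T₃): 20×10 by 10×7 → 20×7, cost 20·10·7 = 1400; cumulative 7800; (T₄ T₅): 7×36 by 36×38 → 7×38, cost 7·36·38 = 9576; (((T₁ T₂) T₃) (T₄ T₅)): 20×7 by 7×38 → 20×38, cost 20·7·38 = 5320; cumulative 22696. Total 22696.
Order II = (T₁ (T₂ ((T₃ T₄) T₅))): (T₃ T₄): 10×7 by 7×36 → 10×36, cost 10·7·36 = 2520; ((T₃ T₄) T₅): 10×36 by 36×38 → 10×38, cost 10·36·38 = 13680; cumulative 16200; (T₂ ((T₃ T₄) T₅)): 32×10 by 10×38 → 32×38, cost 32·10·38 = 12160; cumulative 28360; (T₁ (T₂ ((T₃ T₄) T₅))): 20×32 by 32×38 → 20×38, cost 20·32·38 = 24320; cumulative 52680. Total 52680.
Difference: |22696 − 52680| = 29984.

29984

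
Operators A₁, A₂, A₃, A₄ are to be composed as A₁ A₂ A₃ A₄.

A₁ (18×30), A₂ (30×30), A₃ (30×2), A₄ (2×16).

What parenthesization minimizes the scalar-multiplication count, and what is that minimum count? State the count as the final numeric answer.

3456

Adjacent pairs: A₁A₂ = 18·30·30 = 16200; A₂A₃ = 30·30·2 = 1800; A₃A₄ = 30·2·16 = 960.
Length 3: A₁..A₃: k=1: 0+1800+18·30·2=2880; k=2: 16200+0+18·30·2=17280 → min 2880 | A₂..A₄: k=2: 0+960+30·30·16=15360; k=3: 1800+0+30·2·16=2760 → min 2760.
Length 4: A₁..A₄: k=1: 0+2760+18·30·16=11400; k=2: 16200+960+18·30·16=25800; k=3: 2880+0+18·2·16=3456 → min 3456.
Optimal parenthesization: ((A₁ (A₂ A₃)) A₄) with cost 3456.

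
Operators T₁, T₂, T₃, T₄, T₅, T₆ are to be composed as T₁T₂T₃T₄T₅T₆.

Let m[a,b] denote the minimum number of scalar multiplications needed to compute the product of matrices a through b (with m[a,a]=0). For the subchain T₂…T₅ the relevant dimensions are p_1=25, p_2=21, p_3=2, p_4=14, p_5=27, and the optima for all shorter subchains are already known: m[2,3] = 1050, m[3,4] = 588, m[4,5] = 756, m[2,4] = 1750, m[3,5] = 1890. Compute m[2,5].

m[2,5] = min over k∈[2,4] of m[2,k]+m[k+1,5]+p_{1}·p_k·p_{5}.
k=2: 0 + 1890 + 25·21·27 = 16065; k=3: 1050 + 756 + 25·2·27 = 3156; k=4: 1750 + 0 + 25·14·27 = 11200.
Minimum: 3156 at k=3.

3156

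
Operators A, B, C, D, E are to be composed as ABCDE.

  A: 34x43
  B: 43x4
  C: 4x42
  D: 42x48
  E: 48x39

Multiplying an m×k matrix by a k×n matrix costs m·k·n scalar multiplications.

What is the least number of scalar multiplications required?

Adjacent pairs: AB = 34·43·4 = 5848; BC = 43·4·42 = 7224; CD = 4·42·48 = 8064; DE = 42·48·39 = 78624.
Length 3: A..C: k=1: 0+7224+34·43·42=68628; k=2: 5848+0+34·4·42=11560 → min 11560 | B..D: k=2: 0+8064+43·4·48=16320; k=3: 7224+0+43·42·48=93912 → min 16320 | C..E: k=3: 0+78624+4·42·39=85176; k=4: 8064+0+4·48·39=15552 → min 15552.
Length 4: A..D: k=1: 0+16320+34·43·48=86496; k=2: 5848+8064+34·4·48=20440; k=3: 11560+0+34·42·48=80104 → min 20440 | B..E: k=2: 0+15552+43·4·39=22260; k=3: 7224+78624+43·42·39=156282; k=4: 16320+0+43·48·39=96816 → min 22260.
Length 5: A..E: k=1: 0+22260+34·43·39=79278; k=2: 5848+15552+34·4·39=26704; k=3: 11560+78624+34·42·39=145876; k=4: 20440+0+34·48·39=84088 → min 26704.
Optimal order: ((AB)((CD)E)) with cost 26704.

26704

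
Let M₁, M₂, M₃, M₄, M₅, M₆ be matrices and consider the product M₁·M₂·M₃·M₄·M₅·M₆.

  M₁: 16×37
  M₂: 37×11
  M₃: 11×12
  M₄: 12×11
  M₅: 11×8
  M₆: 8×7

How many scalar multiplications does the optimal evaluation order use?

Adjacent pairs: M₁M₂ = 16·37·11 = 6512; M₂M₃ = 37·11·12 = 4884; M₃M₄ = 11·12·11 = 1452; M₄M₅ = 12·11·8 = 1056; M₅M₆ = 11·8·7 = 616.
Length 3: M₁..M₃: k=1: 0+4884+16·37·12=11988; k=2: 6512+0+16·11·12=8624 → min 8624 | M₂..M₄: k=2: 0+1452+37·11·11=5929; k=3: 4884+0+37·12·11=9768 → min 5929 | M₃..M₅: k=3: 0+1056+11·12·8=2112; k=4: 1452+0+11·11·8=2420 → min 2112 | M₄..M₆: k=4: 0+616+12·11·7=1540; k=5: 1056+0+12·8·7=1728 → min 1540.
Length 4: M₁..M₄: k=1: 0+5929+16·37·11=12441; k=2: 6512+1452+16·11·11=9900; k=3: 8624+0+16·12·11=10736 → min 9900 | M₂..M₅: k=2: 0+2112+37·11·8=5368; k=3: 4884+1056+37·12·8=9492; k=4: 5929+0+37·11·8=9185 → min 5368 | M₃..M₆: k=3: 0+1540+11·12·7=2464; k=4: 1452+616+11·11·7=2915; k=5: 2112+0+11·8·7=2728 → min 2464.
Length 5: M₁..M₅: k=1: 0+5368+16·37·8=10104; k=2: 6512+2112+16·11·8=10032; k=3: 8624+1056+16·12·8=11216; k=4: 9900+0+16·11·8=11308 → min 10032 | M₂..M₆: k=2: 0+2464+37·11·7=5313; k=3: 4884+1540+37·12·7=9532; k=4: 5929+616+37·11·7=9394; k=5: 5368+0+37·8·7=7440 → min 5313.
Length 6: M₁..M₆: k=1: 0+5313+16·37·7=9457; k=2: 6512+2464+16·11·7=10208; k=3: 8624+1540+16·12·7=11508; k=4: 9900+616+16·11·7=11748; k=5: 10032+0+16·8·7=10928 → min 9457.
Optimal order: (M₁·(M₂·(M₃·(M₄·(M₅·M₆))))) with cost 9457.

9457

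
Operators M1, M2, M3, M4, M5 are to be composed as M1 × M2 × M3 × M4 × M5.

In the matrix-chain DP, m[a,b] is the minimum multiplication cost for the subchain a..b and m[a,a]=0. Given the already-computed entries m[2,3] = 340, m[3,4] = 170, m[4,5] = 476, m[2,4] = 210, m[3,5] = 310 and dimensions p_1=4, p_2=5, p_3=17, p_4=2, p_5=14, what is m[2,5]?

322

m[2,5] = min over k∈[2,4] of m[2,k]+m[k+1,5]+p_{1}·p_k·p_{5}.
k=2: 0 + 310 + 4·5·14 = 590; k=3: 340 + 476 + 4·17·14 = 1768; k=4: 210 + 0 + 4·2·14 = 322.
Minimum: 322 at k=4.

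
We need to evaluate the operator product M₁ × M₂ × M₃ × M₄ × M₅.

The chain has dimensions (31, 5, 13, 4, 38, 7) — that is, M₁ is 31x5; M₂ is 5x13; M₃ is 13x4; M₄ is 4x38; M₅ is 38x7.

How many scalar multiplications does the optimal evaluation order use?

2549

Adjacent pairs: M₁M₂ = 31·5·13 = 2015; M₂M₃ = 5·13·4 = 260; M₃M₄ = 13·4·38 = 1976; M₄M₅ = 4·38·7 = 1064.
Length 3: M₁..M₃: k=1: 0+260+31·5·4=880; k=2: 2015+0+31·13·4=3627 → min 880 | M₂..M₄: k=2: 0+1976+5·13·38=4446; k=3: 260+0+5·4·38=1020 → min 1020 | M₃..M₅: k=3: 0+1064+13·4·7=1428; k=4: 1976+0+13·38·7=5434 → min 1428.
Length 4: M₁..M₄: k=1: 0+1020+31·5·38=6910; k=2: 2015+1976+31·13·38=19305; k=3: 880+0+31·4·38=5592 → min 5592 | M₂..M₅: k=2: 0+1428+5·13·7=1883; k=3: 260+1064+5·4·7=1464; k=4: 1020+0+5·38·7=2350 → min 1464.
Length 5: M₁..M₅: k=1: 0+1464+31·5·7=2549; k=2: 2015+1428+31·13·7=6264; k=3: 880+1064+31·4·7=2812; k=4: 5592+0+31·38·7=13838 → min 2549.
Optimal order: (M₁ × ((M₂ × M₃) × (M₄ × M₅))) with cost 2549.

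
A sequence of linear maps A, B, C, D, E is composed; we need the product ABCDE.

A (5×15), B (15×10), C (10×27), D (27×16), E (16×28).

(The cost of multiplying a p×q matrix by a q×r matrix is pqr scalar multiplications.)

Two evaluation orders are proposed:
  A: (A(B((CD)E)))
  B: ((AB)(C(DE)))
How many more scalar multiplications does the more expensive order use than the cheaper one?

Order A = (A(B((CD)E))): (CD): 10×27 by 27×16 → 10×16, cost 10·27·16 = 4320; ((CD)E): 10×16 by 16×28 → 10×28, cost 10·16·28 = 4480; cumulative 8800; (B((CD)E)): 15×10 by 10×28 → 15×28, cost 15·10·28 = 4200; cumulative 13000; (A(B((CD)E))): 5×15 by 15×28 → 5×28, cost 5·15·28 = 2100; cumulative 15100. Total 15100.
Order B = ((AB)(C(DE))): (AB): 5×15 by 15×10 → 5×10, cost 5·15·10 = 750; (DE): 27×16 by 16×28 → 27×28, cost 27·16·28 = 12096; (C(DE)): 10×27 by 27×28 → 10×28, cost 10·27·28 = 7560; cumulative 19656; ((AB)(C(DE))): 5×10 by 10×28 → 5×28, cost 5·10·28 = 1400; cumulative 21806. Total 21806.
Difference: |15100 − 21806| = 6706.

6706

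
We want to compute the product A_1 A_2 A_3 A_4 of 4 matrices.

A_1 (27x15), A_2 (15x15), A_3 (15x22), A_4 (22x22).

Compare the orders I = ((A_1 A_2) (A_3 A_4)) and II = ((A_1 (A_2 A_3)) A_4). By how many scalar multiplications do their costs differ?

Order I = ((A_1 A_2) (A_3 A_4)): (A_1 A_2): 27×15 by 15×15 → 27×15, cost 27·15·15 = 6075; (A_3 A_4): 15×22 by 22×22 → 15×22, cost 15·22·22 = 7260; ((A_1 A_2) (A_3 A_4)): 27×15 by 15×22 → 27×22, cost 27·15·22 = 8910; cumulative 22245. Total 22245.
Order II = ((A_1 (A_2 A_3)) A_4): (A_2 A_3): 15×15 by 15×22 → 15×22, cost 15·15·22 = 4950; (A_1 (A_2 A_3)): 27×15 by 15×22 → 27×22, cost 27·15·22 = 8910; cumulative 13860; ((A_1 (A_2 A_3)) A_4): 27×22 by 22×22 → 27×22, cost 27·22·22 = 13068; cumulative 26928. Total 26928.
Difference: |22245 − 26928| = 4683.

4683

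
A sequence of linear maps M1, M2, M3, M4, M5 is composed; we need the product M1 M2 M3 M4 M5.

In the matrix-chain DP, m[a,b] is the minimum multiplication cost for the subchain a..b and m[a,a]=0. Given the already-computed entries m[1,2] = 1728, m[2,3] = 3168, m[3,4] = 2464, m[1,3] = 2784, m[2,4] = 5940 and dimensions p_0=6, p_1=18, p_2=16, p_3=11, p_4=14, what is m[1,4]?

3708

m[1,4] = min over k∈[1,3] of m[1,k]+m[k+1,4]+p_{0}·p_k·p_{4}.
k=1: 0 + 5940 + 6·18·14 = 7452; k=2: 1728 + 2464 + 6·16·14 = 5536; k=3: 2784 + 0 + 6·11·14 = 3708.
Minimum: 3708 at k=3.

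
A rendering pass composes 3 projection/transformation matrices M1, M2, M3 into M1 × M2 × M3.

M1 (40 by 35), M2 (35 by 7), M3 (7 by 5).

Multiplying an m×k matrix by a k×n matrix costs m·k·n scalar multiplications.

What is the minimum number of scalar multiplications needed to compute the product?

8225

Order (M1 × (M2 × M3)): (M2 × M3): 35×7 by 7×5 → 35×5, cost 35·7·5 = 1225; (M1 × (M2 × M3)): 40×35 by 35×5 → 40×5, cost 40·35·5 = 7000; cumulative 8225. Total 8225.
Order ((M1 × M2) × M3): (M1 × M2): 40×35 by 35×7 → 40×7, cost 40·35·7 = 9800; ((M1 × M2) × M3): 40×7 by 7×5 → 40×5, cost 40·7·5 = 1400; cumulative 11200. Total 11200.
Minimum: 8225.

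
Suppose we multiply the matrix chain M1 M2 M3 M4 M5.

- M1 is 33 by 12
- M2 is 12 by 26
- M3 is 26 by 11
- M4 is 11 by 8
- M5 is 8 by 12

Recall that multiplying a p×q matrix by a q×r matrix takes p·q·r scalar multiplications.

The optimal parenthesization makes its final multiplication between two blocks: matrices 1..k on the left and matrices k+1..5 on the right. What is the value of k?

Adjacent pairs: M1M2 = 33·12·26 = 10296; M2M3 = 12·26·11 = 3432; M3M4 = 26·11·8 = 2288; M4M5 = 11·8·12 = 1056.
Length 3: M1..M3: k=1: 0+3432+33·12·11=7788; k=2: 10296+0+33·26·11=19734 → min 7788 | M2..M4: k=2: 0+2288+12·26·8=4784; k=3: 3432+0+12·11·8=4488 → min 4488 | M3..M5: k=3: 0+1056+26·11·12=4488; k=4: 2288+0+26·8·12=4784 → min 4488.
Length 4: M1..M4: k=1: 0+4488+33·12·8=7656; k=2: 10296+2288+33·26·8=19448; k=3: 7788+0+33·11·8=10692 → min 7656 | M2..M5: k=2: 0+4488+12·26·12=8232; k=3: 3432+1056+12·11·12=6072; k=4: 4488+0+12·8·12=5640 → min 5640.
Top-level splits: k=1: (M1..M1)·(M2..M5) → 0+5640+33·12·12 = 10392; k=2: (M1..M2)·(M3..M5) → 10296+4488+33·26·12 = 25080; k=3: (M1..M3)·(M4..M5) → 7788+1056+33·11·12 = 13200; k=4: (M1..M4)·(M5..M5) → 7656+0+33·8·12 = 10824.
Best split is after M1, i.e. k = 1.

1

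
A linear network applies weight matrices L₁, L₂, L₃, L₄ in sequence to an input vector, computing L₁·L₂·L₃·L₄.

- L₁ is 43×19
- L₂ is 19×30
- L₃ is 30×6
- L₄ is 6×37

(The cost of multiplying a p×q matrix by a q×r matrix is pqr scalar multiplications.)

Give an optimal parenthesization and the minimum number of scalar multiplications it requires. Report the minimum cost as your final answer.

17868

Adjacent pairs: L₁L₂ = 43·19·30 = 24510; L₂L₃ = 19·30·6 = 3420; L₃L₄ = 30·6·37 = 6660.
Length 3: L₁..L₃: k=1: 0+3420+43·19·6=8322; k=2: 24510+0+43·30·6=32250 → min 8322 | L₂..L₄: k=2: 0+6660+19·30·37=27750; k=3: 3420+0+19·6·37=7638 → min 7638.
Length 4: L₁..L₄: k=1: 0+7638+43·19·37=37867; k=2: 24510+6660+43·30·37=78900; k=3: 8322+0+43·6·37=17868 → min 17868.
Optimal parenthesization: ((L₁·(L₂·L₃))·L₄) with cost 17868.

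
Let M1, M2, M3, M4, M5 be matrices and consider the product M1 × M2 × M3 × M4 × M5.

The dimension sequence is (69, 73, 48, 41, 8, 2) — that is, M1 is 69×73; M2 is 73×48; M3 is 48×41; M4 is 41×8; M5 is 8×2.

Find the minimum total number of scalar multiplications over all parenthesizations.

Adjacent pairs: M1M2 = 69·73·48 = 241776; M2M3 = 73·48·41 = 143664; M3M4 = 48·41·8 = 15744; M4M5 = 41·8·2 = 656.
Length 3: M1..M3: k=1: 0+143664+69·73·41=350181; k=2: 241776+0+69·48·41=377568 → min 350181 | M2..M4: k=2: 0+15744+73·48·8=43776; k=3: 143664+0+73·41·8=167608 → min 43776 | M3..M5: k=3: 0+656+48·41·2=4592; k=4: 15744+0+48·8·2=16512 → min 4592.
Length 4: M1..M4: k=1: 0+43776+69·73·8=84072; k=2: 241776+15744+69·48·8=284016; k=3: 350181+0+69·41·8=372813 → min 84072 | M2..M5: k=2: 0+4592+73·48·2=11600; k=3: 143664+656+73·41·2=150306; k=4: 43776+0+73·8·2=44944 → min 11600.
Length 5: M1..M5: k=1: 0+11600+69·73·2=21674; k=2: 241776+4592+69·48·2=252992; k=3: 350181+656+69·41·2=356495; k=4: 84072+0+69·8·2=85176 → min 21674.
Optimal order: (M1 × (M2 × (M3 × (M4 × M5)))) with cost 21674.

21674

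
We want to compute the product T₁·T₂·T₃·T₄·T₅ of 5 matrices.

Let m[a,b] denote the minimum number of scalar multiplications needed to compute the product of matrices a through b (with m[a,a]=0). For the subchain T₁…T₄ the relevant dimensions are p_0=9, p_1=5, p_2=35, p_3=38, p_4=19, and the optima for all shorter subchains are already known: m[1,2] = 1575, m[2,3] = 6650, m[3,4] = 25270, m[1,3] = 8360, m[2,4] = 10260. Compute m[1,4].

m[1,4] = min over k∈[1,3] of m[1,k]+m[k+1,4]+p_{0}·p_k·p_{4}.
k=1: 0 + 10260 + 9·5·19 = 11115; k=2: 1575 + 25270 + 9·35·19 = 32830; k=3: 8360 + 0 + 9·38·19 = 14858.
Minimum: 11115 at k=1.

11115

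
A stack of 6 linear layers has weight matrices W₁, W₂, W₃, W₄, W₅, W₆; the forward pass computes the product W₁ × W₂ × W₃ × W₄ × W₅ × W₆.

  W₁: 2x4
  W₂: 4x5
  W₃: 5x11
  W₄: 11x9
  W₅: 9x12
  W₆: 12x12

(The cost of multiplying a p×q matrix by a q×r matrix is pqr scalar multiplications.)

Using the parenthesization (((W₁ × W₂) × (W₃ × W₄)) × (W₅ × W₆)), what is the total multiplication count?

2137

(W₁ × W₂): 2×4 by 4×5 → 2×5, cost 2·4·5 = 40
(W₃ × W₄): 5×11 by 11×9 → 5×9, cost 5·11·9 = 495
((W₁ × W₂) × (W₃ × W₄)): 2×5 by 5×9 → 2×9, cost 2·5·9 = 90; cumulative 625
(W₅ × W₆): 9×12 by 12×12 → 9×12, cost 9·12·12 = 1296
(((W₁ × W₂) × (W₃ × W₄)) × (W₅ × W₆)): 2×9 by 9×12 → 2×12, cost 2·9·12 = 216; cumulative 2137
Total: 2137 scalar multiplications.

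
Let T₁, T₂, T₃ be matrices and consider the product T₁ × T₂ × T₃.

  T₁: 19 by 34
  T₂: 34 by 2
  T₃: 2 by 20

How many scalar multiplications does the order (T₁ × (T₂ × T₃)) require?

14280

(T₂ × T₃): 34×2 by 2×20 → 34×20, cost 34·2·20 = 1360
(T₁ × (T₂ × T₃)): 19×34 by 34×20 → 19×20, cost 19·34·20 = 12920; cumulative 14280
Total: 14280 scalar multiplications.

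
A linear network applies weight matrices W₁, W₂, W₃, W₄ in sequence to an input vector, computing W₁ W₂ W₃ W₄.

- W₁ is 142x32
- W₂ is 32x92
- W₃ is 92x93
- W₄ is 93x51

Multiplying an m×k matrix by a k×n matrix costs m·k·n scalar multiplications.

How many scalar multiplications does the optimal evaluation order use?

657312

Adjacent pairs: W₁W₂ = 142·32·92 = 418048; W₂W₃ = 32·92·93 = 273792; W₃W₄ = 92·93·51 = 436356.
Length 3: W₁..W₃: k=1: 0+273792+142·32·93=696384; k=2: 418048+0+142·92·93=1633000 → min 696384 | W₂..W₄: k=2: 0+436356+32·92·51=586500; k=3: 273792+0+32·93·51=425568 → min 425568.
Length 4: W₁..W₄: k=1: 0+425568+142·32·51=657312; k=2: 418048+436356+142·92·51=1520668; k=3: 696384+0+142·93·51=1369890 → min 657312.
Optimal order: (W₁ ((W₂ W₃) W₄)) with cost 657312.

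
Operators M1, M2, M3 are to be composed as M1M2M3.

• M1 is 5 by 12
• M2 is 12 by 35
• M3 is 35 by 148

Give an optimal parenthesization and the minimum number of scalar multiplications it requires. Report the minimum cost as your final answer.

(M1(M2M3)): cost 71040.
((M1M2)M3): cost 28000.
Optimal: ((M1M2)M3) with cost 28000.

28000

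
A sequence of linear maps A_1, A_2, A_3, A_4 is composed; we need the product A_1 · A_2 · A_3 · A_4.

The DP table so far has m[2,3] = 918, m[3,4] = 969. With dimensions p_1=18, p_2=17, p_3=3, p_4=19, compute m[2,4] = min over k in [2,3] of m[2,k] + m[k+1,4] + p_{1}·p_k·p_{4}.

m[2,4] = min over k∈[2,3] of m[2,k]+m[k+1,4]+p_{1}·p_k·p_{4}.
k=2: 0 + 969 + 18·17·19 = 6783; k=3: 918 + 0 + 18·3·19 = 1944.
Minimum: 1944 at k=3.

1944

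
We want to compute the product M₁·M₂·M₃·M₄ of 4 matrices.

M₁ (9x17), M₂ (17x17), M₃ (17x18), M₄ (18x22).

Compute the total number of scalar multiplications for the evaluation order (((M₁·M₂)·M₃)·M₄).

8919

(M₁·M₂): 9×17 by 17×17 → 9×17, cost 9·17·17 = 2601
((M₁·M₂)·M₃): 9×17 by 17×18 → 9×18, cost 9·17·18 = 2754; cumulative 5355
(((M₁·M₂)·M₃)·M₄): 9×18 by 18×22 → 9×22, cost 9·18·22 = 3564; cumulative 8919
Total: 8919 scalar multiplications.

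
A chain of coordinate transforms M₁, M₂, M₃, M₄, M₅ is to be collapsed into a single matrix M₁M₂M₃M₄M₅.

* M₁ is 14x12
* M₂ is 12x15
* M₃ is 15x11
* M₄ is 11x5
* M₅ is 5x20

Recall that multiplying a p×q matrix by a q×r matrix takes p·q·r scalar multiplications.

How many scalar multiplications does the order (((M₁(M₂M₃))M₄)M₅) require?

(M₂M₃): 12×15 by 15×11 → 12×11, cost 12·15·11 = 1980
(M₁(M₂M₃)): 14×12 by 12×11 → 14×11, cost 14·12·11 = 1848; cumulative 3828
((M₁(M₂M₃))M₄): 14×11 by 11×5 → 14×5, cost 14·11·5 = 770; cumulative 4598
(((M₁(M₂M₃))M₄)M₅): 14×5 by 5×20 → 14×20, cost 14·5·20 = 1400; cumulative 5998
Total: 5998 scalar multiplications.

5998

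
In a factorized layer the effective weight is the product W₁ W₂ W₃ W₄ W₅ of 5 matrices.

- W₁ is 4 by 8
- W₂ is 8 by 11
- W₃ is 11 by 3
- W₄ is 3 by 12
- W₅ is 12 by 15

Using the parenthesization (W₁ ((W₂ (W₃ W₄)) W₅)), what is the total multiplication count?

3372

(W₃ W₄): 11×3 by 3×12 → 11×12, cost 11·3·12 = 396
(W₂ (W₃ W₄)): 8×11 by 11×12 → 8×12, cost 8·11·12 = 1056; cumulative 1452
((W₂ (W₃ W₄)) W₅): 8×12 by 12×15 → 8×15, cost 8·12·15 = 1440; cumulative 2892
(W₁ ((W₂ (W₃ W₄)) W₅)): 4×8 by 8×15 → 4×15, cost 4·8·15 = 480; cumulative 3372
Total: 3372 scalar multiplications.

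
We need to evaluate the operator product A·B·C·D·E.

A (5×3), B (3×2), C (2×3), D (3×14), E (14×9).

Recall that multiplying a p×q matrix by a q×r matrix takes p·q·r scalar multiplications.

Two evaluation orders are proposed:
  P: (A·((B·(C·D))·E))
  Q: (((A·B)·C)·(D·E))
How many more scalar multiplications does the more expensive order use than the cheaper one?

108

Order P = (A·((B·(C·D))·E)): (C·D): 2×3 by 3×14 → 2×14, cost 2·3·14 = 84; (B·(C·D)): 3×2 by 2×14 → 3×14, cost 3·2·14 = 84; cumulative 168; ((B·(C·D))·E): 3×14 by 14×9 → 3×9, cost 3·14·9 = 378; cumulative 546; (A·((B·(C·D))·E)): 5×3 by 3×9 → 5×9, cost 5·3·9 = 135; cumulative 681. Total 681.
Order Q = (((A·B)·C)·(D·E)): (A·B): 5×3 by 3×2 → 5×2, cost 5·3·2 = 30; ((A·B)·C): 5×2 by 2×3 → 5×3, cost 5·2·3 = 30; cumulative 60; (D·E): 3×14 by 14×9 → 3×9, cost 3·14·9 = 378; (((A·B)·C)·(D·E)): 5×3 by 3×9 → 5×9, cost 5·3·9 = 135; cumulative 573. Total 573.
Difference: |681 − 573| = 108.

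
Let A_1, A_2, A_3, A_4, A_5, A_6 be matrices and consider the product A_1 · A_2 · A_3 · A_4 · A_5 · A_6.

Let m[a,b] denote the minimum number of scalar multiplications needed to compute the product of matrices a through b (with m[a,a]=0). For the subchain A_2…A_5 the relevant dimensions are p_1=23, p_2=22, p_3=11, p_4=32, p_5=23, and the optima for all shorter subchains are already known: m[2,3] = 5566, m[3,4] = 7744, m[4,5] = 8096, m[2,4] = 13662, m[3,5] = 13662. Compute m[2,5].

m[2,5] = min over k∈[2,4] of m[2,k]+m[k+1,5]+p_{1}·p_k·p_{5}.
k=2: 0 + 13662 + 23·22·23 = 25300; k=3: 5566 + 8096 + 23·11·23 = 19481; k=4: 13662 + 0 + 23·32·23 = 30590.
Minimum: 19481 at k=3.

19481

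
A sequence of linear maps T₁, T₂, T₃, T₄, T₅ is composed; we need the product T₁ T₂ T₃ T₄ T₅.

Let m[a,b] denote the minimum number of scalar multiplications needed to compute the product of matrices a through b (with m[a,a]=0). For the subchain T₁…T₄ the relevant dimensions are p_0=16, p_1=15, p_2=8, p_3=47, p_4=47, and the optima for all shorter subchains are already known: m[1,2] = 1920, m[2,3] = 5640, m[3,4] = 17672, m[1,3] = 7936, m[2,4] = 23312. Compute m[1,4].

m[1,4] = min over k∈[1,3] of m[1,k]+m[k+1,4]+p_{0}·p_k·p_{4}.
k=1: 0 + 23312 + 16·15·47 = 34592; k=2: 1920 + 17672 + 16·8·47 = 25608; k=3: 7936 + 0 + 16·47·47 = 43280.
Minimum: 25608 at k=2.

25608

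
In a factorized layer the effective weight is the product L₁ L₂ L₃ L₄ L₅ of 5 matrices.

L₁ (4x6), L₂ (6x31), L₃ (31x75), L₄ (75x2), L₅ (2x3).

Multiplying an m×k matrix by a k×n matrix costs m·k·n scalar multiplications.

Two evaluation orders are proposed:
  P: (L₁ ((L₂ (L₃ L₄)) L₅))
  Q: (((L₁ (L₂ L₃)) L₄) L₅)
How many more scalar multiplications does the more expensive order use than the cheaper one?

11244

Order P = (L₁ ((L₂ (L₃ L₄)) L₅)): (L₃ L₄): 31×75 by 75×2 → 31×2, cost 31·75·2 = 4650; (L₂ (L₃ L₄)): 6×31 by 31×2 → 6×2, cost 6·31·2 = 372; cumulative 5022; ((L₂ (L₃ L₄)) L₅): 6×2 by 2×3 → 6×3, cost 6·2·3 = 36; cumulative 5058; (L₁ ((L₂ (L₃ L₄)) L₅)): 4×6 by 6×3 → 4×3, cost 4·6·3 = 72; cumulative 5130. Total 5130.
Order Q = (((L₁ (L₂ L₃)) L₄) L₅): (L₂ L₃): 6×31 by 31×75 → 6×75, cost 6·31·75 = 13950; (L₁ (L₂ L₃)): 4×6 by 6×75 → 4×75, cost 4·6·75 = 1800; cumulative 15750; ((L₁ (L₂ L₃)) L₄): 4×75 by 75×2 → 4×2, cost 4·75·2 = 600; cumulative 16350; (((L₁ (L₂ L₃)) L₄) L₅): 4×2 by 2×3 → 4×3, cost 4·2·3 = 24; cumulative 16374. Total 16374.
Difference: |5130 − 16374| = 11244.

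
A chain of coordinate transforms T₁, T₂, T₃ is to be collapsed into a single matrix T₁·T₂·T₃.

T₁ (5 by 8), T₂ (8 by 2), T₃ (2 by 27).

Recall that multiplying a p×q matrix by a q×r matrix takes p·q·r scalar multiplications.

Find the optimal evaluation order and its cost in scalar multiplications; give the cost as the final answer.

(T₁·(T₂·T₃)): cost 1512.
((T₁·T₂)·T₃): cost 350.
Optimal: ((T₁·T₂)·T₃) with cost 350.

350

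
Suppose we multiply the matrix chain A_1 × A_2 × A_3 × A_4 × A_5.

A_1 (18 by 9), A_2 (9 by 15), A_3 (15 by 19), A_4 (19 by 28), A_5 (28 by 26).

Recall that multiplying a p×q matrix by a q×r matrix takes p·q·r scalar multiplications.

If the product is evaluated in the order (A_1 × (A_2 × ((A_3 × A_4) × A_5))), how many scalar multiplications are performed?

(A_3 × A_4): 15×19 by 19×28 → 15×28, cost 15·19·28 = 7980
((A_3 × A_4) × A_5): 15×28 by 28×26 → 15×26, cost 15·28·26 = 10920; cumulative 18900
(A_2 × ((A_3 × A_4) × A_5)): 9×15 by 15×26 → 9×26, cost 9·15·26 = 3510; cumulative 22410
(A_1 × (A_2 × ((A_3 × A_4) × A_5))): 18×9 by 9×26 → 18×26, cost 18·9·26 = 4212; cumulative 26622
Total: 26622 scalar multiplications.

26622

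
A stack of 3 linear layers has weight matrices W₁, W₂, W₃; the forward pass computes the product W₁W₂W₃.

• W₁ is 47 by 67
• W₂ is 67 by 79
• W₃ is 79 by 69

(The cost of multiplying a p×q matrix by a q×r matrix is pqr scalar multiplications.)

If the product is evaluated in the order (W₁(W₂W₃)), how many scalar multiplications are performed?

582498

(W₂W₃): 67×79 by 79×69 → 67×69, cost 67·79·69 = 365217
(W₁(W₂W₃)): 47×67 by 67×69 → 47×69, cost 47·67·69 = 217281; cumulative 582498
Total: 582498 scalar multiplications.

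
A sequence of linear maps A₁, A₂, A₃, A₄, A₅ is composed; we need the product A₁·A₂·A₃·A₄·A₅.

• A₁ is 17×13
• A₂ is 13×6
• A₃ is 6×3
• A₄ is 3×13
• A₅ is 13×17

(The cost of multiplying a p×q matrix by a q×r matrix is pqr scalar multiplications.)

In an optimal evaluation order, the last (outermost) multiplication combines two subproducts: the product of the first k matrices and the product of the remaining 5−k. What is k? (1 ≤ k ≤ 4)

3

Adjacent pairs: A₁A₂ = 17·13·6 = 1326; A₂A₃ = 13·6·3 = 234; A₃A₄ = 6·3·13 = 234; A₄A₅ = 3·13·17 = 663.
Length 3: A₁..A₃: k=1: 0+234+17·13·3=897; k=2: 1326+0+17·6·3=1632 → min 897 | A₂..A₄: k=2: 0+234+13·6·13=1248; k=3: 234+0+13·3·13=741 → min 741 | A₃..A₅: k=3: 0+663+6·3·17=969; k=4: 234+0+6·13·17=1560 → min 969.
Length 4: A₁..A₄: k=1: 0+741+17·13·13=3614; k=2: 1326+234+17·6·13=2886; k=3: 897+0+17·3·13=1560 → min 1560 | A₂..A₅: k=2: 0+969+13·6·17=2295; k=3: 234+663+13·3·17=1560; k=4: 741+0+13·13·17=3614 → min 1560.
Top-level splits: k=1: (A₁..A₁)·(A₂..A₅) → 0+1560+17·13·17 = 5317; k=2: (A₁..A₂)·(A₃..A₅) → 1326+969+17·6·17 = 4029; k=3: (A₁..A₃)·(A₄..A₅) → 897+663+17·3·17 = 2427; k=4: (A₁..A₄)·(A₅..A₅) → 1560+0+17·13·17 = 5317.
Best split is after A₃, i.e. k = 3.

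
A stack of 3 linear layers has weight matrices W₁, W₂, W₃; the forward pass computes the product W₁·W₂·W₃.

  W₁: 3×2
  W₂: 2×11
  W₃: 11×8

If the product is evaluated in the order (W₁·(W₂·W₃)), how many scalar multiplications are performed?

224

(W₂·W₃): 2×11 by 11×8 → 2×8, cost 2·11·8 = 176
(W₁·(W₂·W₃)): 3×2 by 2×8 → 3×8, cost 3·2·8 = 48; cumulative 224
Total: 224 scalar multiplications.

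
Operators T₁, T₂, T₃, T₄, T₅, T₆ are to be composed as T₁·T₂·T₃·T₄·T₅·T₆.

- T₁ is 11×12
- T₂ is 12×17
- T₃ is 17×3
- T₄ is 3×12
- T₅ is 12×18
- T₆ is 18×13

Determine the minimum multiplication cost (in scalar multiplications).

Adjacent pairs: T₁T₂ = 11·12·17 = 2244; T₂T₃ = 12·17·3 = 612; T₃T₄ = 17·3·12 = 612; T₄T₅ = 3·12·18 = 648; T₅T₆ = 12·18·13 = 2808.
Length 3: T₁..T₃: k=1: 0+612+11·12·3=1008; k=2: 2244+0+11·17·3=2805 → min 1008 | T₂..T₄: k=2: 0+612+12·17·12=3060; k=3: 612+0+12·3·12=1044 → min 1044 | T₃..T₅: k=3: 0+648+17·3·18=1566; k=4: 612+0+17·12·18=4284 → min 1566 | T₄..T₆: k=4: 0+2808+3·12·13=3276; k=5: 648+0+3·18·13=1350 → min 1350.
Length 4: T₁..T₄: k=1: 0+1044+11·12·12=2628; k=2: 2244+612+11·17·12=5100; k=3: 1008+0+11·3·12=1404 → min 1404 | T₂..T₅: k=2: 0+1566+12·17·18=5238; k=3: 612+648+12·3·18=1908; k=4: 1044+0+12·12·18=3636 → min 1908 | T₃..T₆: k=3: 0+1350+17·3·13=2013; k=4: 612+2808+17·12·13=6072; k=5: 1566+0+17·18·13=5544 → min 2013.
Length 5: T₁..T₅: k=1: 0+1908+11·12·18=4284; k=2: 2244+1566+11·17·18=7176; k=3: 1008+648+11·3·18=2250; k=4: 1404+0+11·12·18=3780 → min 2250 | T₂..T₆: k=2: 0+2013+12·17·13=4665; k=3: 612+1350+12·3·13=2430; k=4: 1044+2808+12·12·13=5724; k=5: 1908+0+12·18·13=4716 → min 2430.
Length 6: T₁..T₆: k=1: 0+2430+11·12·13=4146; k=2: 2244+2013+11·17·13=6688; k=3: 1008+1350+11·3·13=2787; k=4: 1404+2808+11·12·13=5928; k=5: 2250+0+11·18·13=4824 → min 2787.
Optimal order: ((T₁·(T₂·T₃))·((T₄·T₅)·T₆)) with cost 2787.

2787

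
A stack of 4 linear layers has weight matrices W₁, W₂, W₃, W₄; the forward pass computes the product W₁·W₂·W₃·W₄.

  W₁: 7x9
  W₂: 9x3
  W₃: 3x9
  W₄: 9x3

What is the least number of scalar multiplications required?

Adjacent pairs: W₁W₂ = 7·9·3 = 189; W₂W₃ = 9·3·9 = 243; W₃W₄ = 3·9·3 = 81.
Length 3: W₁..W₃: k=1: 0+243+7·9·9=810; k=2: 189+0+7·3·9=378 → min 378 | W₂..W₄: k=2: 0+81+9·3·3=162; k=3: 243+0+9·9·3=486 → min 162.
Length 4: W₁..W₄: k=1: 0+162+7·9·3=351; k=2: 189+81+7·3·3=333; k=3: 378+0+7·9·3=567 → min 333.
Optimal order: ((W₁·W₂)·(W₃·W₄)) with cost 333.

333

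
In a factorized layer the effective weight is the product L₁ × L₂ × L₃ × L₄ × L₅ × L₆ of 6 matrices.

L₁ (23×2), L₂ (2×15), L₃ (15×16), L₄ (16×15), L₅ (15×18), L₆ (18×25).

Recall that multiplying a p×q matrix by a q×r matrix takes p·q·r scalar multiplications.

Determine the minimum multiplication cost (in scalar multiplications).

3550

Adjacent pairs: L₁L₂ = 23·2·15 = 690; L₂L₃ = 2·15·16 = 480; L₃L₄ = 15·16·15 = 3600; L₄L₅ = 16·15·18 = 4320; L₅L₆ = 15·18·25 = 6750.
Length 3: L₁..L₃: k=1: 0+480+23·2·16=1216; k=2: 690+0+23·15·16=6210 → min 1216 | L₂..L₄: k=2: 0+3600+2·15·15=4050; k=3: 480+0+2·16·15=960 → min 960 | L₃..L₅: k=3: 0+4320+15·16·18=8640; k=4: 3600+0+15·15·18=7650 → min 7650 | L₄..L₆: k=4: 0+6750+16·15·25=12750; k=5: 4320+0+16·18·25=11520 → min 11520.
Length 4: L₁..L₄: k=1: 0+960+23·2·15=1650; k=2: 690+3600+23·15·15=9465; k=3: 1216+0+23·16·15=6736 → min 1650 | L₂..L₅: k=2: 0+7650+2·15·18=8190; k=3: 480+4320+2·16·18=5376; k=4: 960+0+2·15·18=1500 → min 1500 | L₃..L₆: k=3: 0+11520+15·16·25=17520; k=4: 3600+6750+15·15·25=15975; k=5: 7650+0+15·18·25=14400 → min 14400.
Length 5: L₁..L₅: k=1: 0+1500+23·2·18=2328; k=2: 690+7650+23·15·18=14550; k=3: 1216+4320+23·16·18=12160; k=4: 1650+0+23·15·18=7860 → min 2328 | L₂..L₆: k=2: 0+14400+2·15·25=15150; k=3: 480+11520+2·16·25=12800; k=4: 960+6750+2·15·25=8460; k=5: 1500+0+2·18·25=2400 → min 2400.
Length 6: L₁..L₆: k=1: 0+2400+23·2·25=3550; k=2: 690+14400+23·15·25=23715; k=3: 1216+11520+23·16·25=21936; k=4: 1650+6750+23·15·25=17025; k=5: 2328+0+23·18·25=12678 → min 3550.
Optimal order: (L₁ × ((((L₂ × L₃) × L₄) × L₅) × L₆)) with cost 3550.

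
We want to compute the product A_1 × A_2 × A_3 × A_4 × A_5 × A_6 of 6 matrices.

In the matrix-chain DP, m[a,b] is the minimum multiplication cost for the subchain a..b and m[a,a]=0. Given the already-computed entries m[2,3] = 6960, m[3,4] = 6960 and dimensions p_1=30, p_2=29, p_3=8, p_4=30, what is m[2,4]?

m[2,4] = min over k∈[2,3] of m[2,k]+m[k+1,4]+p_{1}·p_k·p_{4}.
k=2: 0 + 6960 + 30·29·30 = 33060; k=3: 6960 + 0 + 30·8·30 = 14160.
Minimum: 14160 at k=3.

14160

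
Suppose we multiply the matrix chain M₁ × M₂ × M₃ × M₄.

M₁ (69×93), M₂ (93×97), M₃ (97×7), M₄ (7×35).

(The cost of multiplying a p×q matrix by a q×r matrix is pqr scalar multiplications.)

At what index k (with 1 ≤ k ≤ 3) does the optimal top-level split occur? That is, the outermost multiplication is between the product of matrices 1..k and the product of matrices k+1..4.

Adjacent pairs: M₁M₂ = 69·93·97 = 622449; M₂M₃ = 93·97·7 = 63147; M₃M₄ = 97·7·35 = 23765.
Length 3: M₁..M₃: k=1: 0+63147+69·93·7=108066; k=2: 622449+0+69·97·7=669300 → min 108066 | M₂..M₄: k=2: 0+23765+93·97·35=339500; k=3: 63147+0+93·7·35=85932 → min 85932.
Top-level splits: k=1: (M₁..M₁)·(M₂..M₄) → 0+85932+69·93·35 = 310527; k=2: (M₁..M₂)·(M₃..M₄) → 622449+23765+69·97·35 = 880469; k=3: (M₁..M₃)·(M₄..M₄) → 108066+0+69·7·35 = 124971.
Best split is after M₃, i.e. k = 3.

3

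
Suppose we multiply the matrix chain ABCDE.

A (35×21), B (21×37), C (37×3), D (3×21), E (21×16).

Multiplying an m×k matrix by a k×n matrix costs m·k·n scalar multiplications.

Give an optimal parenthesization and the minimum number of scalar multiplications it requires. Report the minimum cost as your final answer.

7224

Adjacent pairs: AB = 35·21·37 = 27195; BC = 21·37·3 = 2331; CD = 37·3·21 = 2331; DE = 3·21·16 = 1008.
Length 3: A..C: k=1: 0+2331+35·21·3=4536; k=2: 27195+0+35·37·3=31080 → min 4536 | B..D: k=2: 0+2331+21·37·21=18648; k=3: 2331+0+21·3·21=3654 → min 3654 | C..E: k=3: 0+1008+37·3·16=2784; k=4: 2331+0+37·21·16=14763 → min 2784.
Length 4: A..D: k=1: 0+3654+35·21·21=19089; k=2: 27195+2331+35·37·21=56721; k=3: 4536+0+35·3·21=6741 → min 6741 | B..E: k=2: 0+2784+21·37·16=15216; k=3: 2331+1008+21·3·16=4347; k=4: 3654+0+21·21·16=10710 → min 4347.
Length 5: A..E: k=1: 0+4347+35·21·16=16107; k=2: 27195+2784+35·37·16=50699; k=3: 4536+1008+35·3·16=7224; k=4: 6741+0+35·21·16=18501 → min 7224.
Optimal parenthesization: ((A(BC))(DE)) with cost 7224.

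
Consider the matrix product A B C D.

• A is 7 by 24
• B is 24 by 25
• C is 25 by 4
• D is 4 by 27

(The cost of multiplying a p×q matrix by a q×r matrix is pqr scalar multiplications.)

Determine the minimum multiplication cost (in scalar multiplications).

Adjacent pairs: AB = 7·24·25 = 4200; BC = 24·25·4 = 2400; CD = 25·4·27 = 2700.
Length 3: A..C: k=1: 0+2400+7·24·4=3072; k=2: 4200+0+7·25·4=4900 → min 3072 | B..D: k=2: 0+2700+24·25·27=18900; k=3: 2400+0+24·4·27=4992 → min 4992.
Length 4: A..D: k=1: 0+4992+7·24·27=9528; k=2: 4200+2700+7·25·27=11625; k=3: 3072+0+7·4·27=3828 → min 3828.
Optimal order: ((A (B C)) D) with cost 3828.

3828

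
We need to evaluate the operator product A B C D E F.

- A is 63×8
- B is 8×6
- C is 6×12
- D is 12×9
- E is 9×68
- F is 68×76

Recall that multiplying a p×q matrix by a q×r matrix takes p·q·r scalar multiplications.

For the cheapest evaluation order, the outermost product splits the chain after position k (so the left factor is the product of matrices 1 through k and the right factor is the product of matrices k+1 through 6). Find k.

Adjacent pairs: AB = 63·8·6 = 3024; BC = 8·6·12 = 576; CD = 6·12·9 = 648; DE = 12·9·68 = 7344; EF = 9·68·76 = 46512.
Length 3: A..C: k=1: 0+576+63·8·12=6624; k=2: 3024+0+63·6·12=7560 → min 6624 | B..D: k=2: 0+648+8·6·9=1080; k=3: 576+0+8·12·9=1440 → min 1080 | C..E: k=3: 0+7344+6·12·68=12240; k=4: 648+0+6·9·68=4320 → min 4320 | D..F: k=4: 0+46512+12·9·76=54720; k=5: 7344+0+12·68·76=69360 → min 54720.
Length 4: A..D: k=1: 0+1080+63·8·9=5616; k=2: 3024+648+63·6·9=7074; k=3: 6624+0+63·12·9=13428 → min 5616 | B..E: k=2: 0+4320+8·6·68=7584; k=3: 576+7344+8·12·68=14448; k=4: 1080+0+8·9·68=5976 → min 5976 | C..F: k=3: 0+54720+6·12·76=60192; k=4: 648+46512+6·9·76=51264; k=5: 4320+0+6·68·76=35328 → min 35328.
Length 5: A..E: k=1: 0+5976+63·8·68=40248; k=2: 3024+4320+63·6·68=33048; k=3: 6624+7344+63·12·68=65376; k=4: 5616+0+63·9·68=44172 → min 33048 | B..F: k=2: 0+35328+8·6·76=38976; k=3: 576+54720+8·12·76=62592; k=4: 1080+46512+8·9·76=53064; k=5: 5976+0+8·68·76=47320 → min 38976.
Top-level splits: k=1: (A..A)·(B..F) → 0+38976+63·8·76 = 77280; k=2: (A..B)·(C..F) → 3024+35328+63·6·76 = 67080; k=3: (A..C)·(D..F) → 6624+54720+63·12·76 = 118800; k=4: (A..D)·(E..F) → 5616+46512+63·9·76 = 95220; k=5: (A..E)·(F..F) → 33048+0+63·68·76 = 358632.
Best split is after B, i.e. k = 2.

2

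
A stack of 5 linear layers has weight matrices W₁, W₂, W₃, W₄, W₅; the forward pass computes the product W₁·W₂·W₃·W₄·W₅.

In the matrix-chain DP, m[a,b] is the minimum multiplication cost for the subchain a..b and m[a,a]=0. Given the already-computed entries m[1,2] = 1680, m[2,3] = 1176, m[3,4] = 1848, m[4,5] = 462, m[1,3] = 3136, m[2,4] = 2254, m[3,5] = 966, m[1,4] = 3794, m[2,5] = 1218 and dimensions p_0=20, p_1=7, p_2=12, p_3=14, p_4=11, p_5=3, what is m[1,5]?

1638

m[1,5] = min over k∈[1,4] of m[1,k]+m[k+1,5]+p_{0}·p_k·p_{5}.
k=1: 0 + 1218 + 20·7·3 = 1638; k=2: 1680 + 966 + 20·12·3 = 3366; k=3: 3136 + 462 + 20·14·3 = 4438; k=4: 3794 + 0 + 20·11·3 = 4454.
Minimum: 1638 at k=1.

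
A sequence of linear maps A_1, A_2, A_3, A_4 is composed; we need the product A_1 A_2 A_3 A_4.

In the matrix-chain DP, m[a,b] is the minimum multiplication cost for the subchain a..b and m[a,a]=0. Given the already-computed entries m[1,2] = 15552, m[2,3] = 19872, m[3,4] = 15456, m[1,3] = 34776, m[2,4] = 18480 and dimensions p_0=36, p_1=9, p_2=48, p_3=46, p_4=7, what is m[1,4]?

m[1,4] = min over k∈[1,3] of m[1,k]+m[k+1,4]+p_{0}·p_k·p_{4}.
k=1: 0 + 18480 + 36·9·7 = 20748; k=2: 15552 + 15456 + 36·48·7 = 43104; k=3: 34776 + 0 + 36·46·7 = 46368.
Minimum: 20748 at k=1.

20748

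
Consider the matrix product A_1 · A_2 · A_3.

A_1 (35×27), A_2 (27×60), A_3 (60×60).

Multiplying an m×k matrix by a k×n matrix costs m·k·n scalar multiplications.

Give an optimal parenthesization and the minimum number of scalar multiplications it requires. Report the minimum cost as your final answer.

(A_1 · (A_2 · A_3)): cost 153900.
((A_1 · A_2) · A_3): cost 182700.
Optimal: (A_1 · (A_2 · A_3)) with cost 153900.

153900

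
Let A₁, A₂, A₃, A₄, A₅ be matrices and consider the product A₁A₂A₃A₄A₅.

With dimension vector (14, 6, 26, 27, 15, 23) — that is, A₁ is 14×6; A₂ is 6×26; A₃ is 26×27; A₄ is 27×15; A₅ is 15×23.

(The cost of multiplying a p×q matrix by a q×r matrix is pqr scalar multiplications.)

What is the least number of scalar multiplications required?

10644

Adjacent pairs: A₁A₂ = 14·6·26 = 2184; A₂A₃ = 6·26·27 = 4212; A₃A₄ = 26·27·15 = 10530; A₄A₅ = 27·15·23 = 9315.
Length 3: A₁..A₃: k=1: 0+4212+14·6·27=6480; k=2: 2184+0+14·26·27=12012 → min 6480 | A₂..A₄: k=2: 0+10530+6·26·15=12870; k=3: 4212+0+6·27·15=6642 → min 6642 | A₃..A₅: k=3: 0+9315+26·27·23=25461; k=4: 10530+0+26·15·23=19500 → min 19500.
Length 4: A₁..A₄: k=1: 0+6642+14·6·15=7902; k=2: 2184+10530+14·26·15=18174; k=3: 6480+0+14·27·15=12150 → min 7902 | A₂..A₅: k=2: 0+19500+6·26·23=23088; k=3: 4212+9315+6·27·23=17253; k=4: 6642+0+6·15·23=8712 → min 8712.
Length 5: A₁..A₅: k=1: 0+8712+14·6·23=10644; k=2: 2184+19500+14·26·23=30056; k=3: 6480+9315+14·27·23=24489; k=4: 7902+0+14·15·23=12732 → min 10644.
Optimal order: (A₁(((A₂A₃)A₄)A₅)) with cost 10644.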